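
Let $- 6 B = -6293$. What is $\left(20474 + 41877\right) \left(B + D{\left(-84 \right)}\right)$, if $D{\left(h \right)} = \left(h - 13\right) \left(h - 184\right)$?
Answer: $\frac{10117634419}{6} \approx 1.6863 \cdot 10^{9}$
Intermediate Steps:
$B = \frac{6293}{6}$ ($B = \left(- \frac{1}{6}\right) \left(-6293\right) = \frac{6293}{6} \approx 1048.8$)
$D{\left(h \right)} = \left(-184 + h\right) \left(-13 + h\right)$ ($D{\left(h \right)} = \left(-13 + h\right) \left(-184 + h\right) = \left(-184 + h\right) \left(-13 + h\right)$)
$\left(20474 + 41877\right) \left(B + D{\left(-84 \right)}\right) = \left(20474 + 41877\right) \left(\frac{6293}{6} + \left(2392 + \left(-84\right)^{2} - -16548\right)\right) = 62351 \left(\frac{6293}{6} + \left(2392 + 7056 + 16548\right)\right) = 62351 \left(\frac{6293}{6} + 25996\right) = 62351 \cdot \frac{162269}{6} = \frac{10117634419}{6}$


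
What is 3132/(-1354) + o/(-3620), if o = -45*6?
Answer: -548613/245074 ≈ -2.2386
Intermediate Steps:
o = -270
3132/(-1354) + o/(-3620) = 3132/(-1354) - 270/(-3620) = 3132*(-1/1354) - 270*(-1/3620) = -1566/677 + 27/362 = -548613/245074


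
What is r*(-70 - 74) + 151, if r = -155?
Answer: 22471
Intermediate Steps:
r*(-70 - 74) + 151 = -155*(-70 - 74) + 151 = -155*(-144) + 151 = 22320 + 151 = 22471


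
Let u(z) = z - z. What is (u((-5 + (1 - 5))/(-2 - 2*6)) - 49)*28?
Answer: -1372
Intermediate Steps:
u(z) = 0
(u((-5 + (1 - 5))/(-2 - 2*6)) - 49)*28 = (0 - 49)*28 = -49*28 = -1372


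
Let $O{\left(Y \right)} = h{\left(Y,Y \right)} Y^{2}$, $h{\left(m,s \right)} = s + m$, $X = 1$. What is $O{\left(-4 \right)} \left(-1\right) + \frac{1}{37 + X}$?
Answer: $\frac{4865}{38} \approx 128.03$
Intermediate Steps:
$h{\left(m,s \right)} = m + s$
$O{\left(Y \right)} = 2 Y^{3}$ ($O{\left(Y \right)} = \left(Y + Y\right) Y^{2} = 2 Y Y^{2} = 2 Y^{3}$)
$O{\left(-4 \right)} \left(-1\right) + \frac{1}{37 + X} = 2 \left(-4\right)^{3} \left(-1\right) + \frac{1}{37 + 1} = 2 \left(-64\right) \left(-1\right) + \frac{1}{38} = \left(-128\right) \left(-1\right) + \frac{1}{38} = 128 + \frac{1}{38} = \frac{4865}{38}$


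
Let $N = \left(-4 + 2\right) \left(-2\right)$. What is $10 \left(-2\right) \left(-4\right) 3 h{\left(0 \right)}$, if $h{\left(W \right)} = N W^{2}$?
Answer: $0$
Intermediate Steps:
$N = 4$ ($N = \left(-2\right) \left(-2\right) = 4$)
$h{\left(W \right)} = 4 W^{2}$
$10 \left(-2\right) \left(-4\right) 3 h{\left(0 \right)} = 10 \left(-2\right) \left(-4\right) 3 \cdot 4 \cdot 0^{2} = - 20 \left(- 12 \cdot 4 \cdot 0\right) = - 20 \left(\left(-12\right) 0\right) = \left(-20\right) 0 = 0$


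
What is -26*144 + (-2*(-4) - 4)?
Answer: -3740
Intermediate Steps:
-26*144 + (-2*(-4) - 4) = -3744 + (8 - 4) = -3744 + 4 = -3740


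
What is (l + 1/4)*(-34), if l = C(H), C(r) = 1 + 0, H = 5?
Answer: -85/2 ≈ -42.500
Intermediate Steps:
C(r) = 1
l = 1
(l + 1/4)*(-34) = (1 + 1/4)*(-34) = (5/4)*(-34) = -85/2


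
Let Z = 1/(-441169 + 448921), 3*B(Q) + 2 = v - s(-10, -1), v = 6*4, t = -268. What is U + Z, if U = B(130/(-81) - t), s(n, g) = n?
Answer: 27563/2584 ≈ 10.667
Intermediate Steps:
v = 24
B(Q) = 32/3 (B(Q) = -⅔ + (24 - 1*(-10))/3 = -⅔ + (24 + 10)/3 = -⅔ + (⅓)*34 = -⅔ + 34/3 = 32/3)
U = 32/3 ≈ 10.667
Z = 1/7752 ≈ 0.00012900
U + Z = 32/3 + 1/7752 = 27563/2584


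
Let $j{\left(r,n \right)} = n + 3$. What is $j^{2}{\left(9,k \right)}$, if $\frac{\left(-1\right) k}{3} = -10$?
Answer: $1089$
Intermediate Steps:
$k = 30$ ($k = \left(-3\right) \left(-10\right) = 30$)
$j{\left(r,n \right)} = 3 + n$
$j^{2}{\left(9,k \right)} = \left(3 + 30\right)^{2} = 33^{2} = 1089$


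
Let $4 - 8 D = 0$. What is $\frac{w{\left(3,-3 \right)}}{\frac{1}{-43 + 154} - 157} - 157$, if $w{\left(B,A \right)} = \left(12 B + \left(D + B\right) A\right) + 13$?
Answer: $- \frac{5480311}{34852} \approx -157.25$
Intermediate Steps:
$D = \frac{1}{2}$ ($D = \frac{1}{2} - 0 = \frac{1}{2} + 0 = \frac{1}{2} \approx 0.5$)
$w{\left(B,A \right)} = 13 + 12 B + A \left(\frac{1}{2} + B\right)$ ($w{\left(B,A \right)} = \left(12 B + \left(\frac{1}{2} + B\right) A\right) + 13 = \left(12 B + A \left(\frac{1}{2} + B\right)\right) + 13 = 13 + 12 B + A \left(\frac{1}{2} + B\right)$)
$\frac{w{\left(3,-3 \right)}}{\frac{1}{-43 + 154} - 157} - 157 = \frac{13 + \frac{1}{2} \left(-3\right) + 12 \cdot 3 - 9}{\frac{1}{-43 + 154} - 157} - 157 = \frac{13 - \frac{3}{2} + 36 - 9}{\frac{1}{111} - 157} - 157 = \frac{1}{\frac{1}{111} - 157} \cdot \frac{77}{2} - 157 = \frac{1}{- \frac{17426}{111}} \cdot \frac{77}{2} - 157 = \left(- \frac{111}{17426}\right) \frac{77}{2} - 157 = - \frac{8547}{34852} - 157 = - \frac{5480311}{34852}$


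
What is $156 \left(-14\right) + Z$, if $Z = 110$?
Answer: $-2074$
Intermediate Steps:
$156 \left(-14\right) + Z = 156 \left(-14\right) + 110 = -2184 + 110 = -2074$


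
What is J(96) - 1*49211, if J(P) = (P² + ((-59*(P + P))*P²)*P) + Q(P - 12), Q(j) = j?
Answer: -10022329319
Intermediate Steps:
J(P) = -12 + P + P² - 118*P⁴ (J(P) = (P² + ((-59*(P + P))*P²)*P) + (P - 12) = (P² + ((-118*P)*P²)*P) + (-12 + P) = (P² + (-118*P³)*P) + (-12 + P) = (P² - 118*P⁴) + (-12 + P) = -12 + P + P² - 118*P⁴)
J(96) - 1*49211 = (-12 + 96 + 96² - 118*96⁴) - 1*49211 = (-12 + 96 + 9216 - 118*84934656) - 49211 = (-12 + 96 + 9216 - 10022289408) - 49211 = -10022280108 - 49211 = -10022329319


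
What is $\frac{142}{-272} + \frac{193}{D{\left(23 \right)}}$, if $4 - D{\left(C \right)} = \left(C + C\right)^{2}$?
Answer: $- \frac{22025}{35904} \approx -0.61344$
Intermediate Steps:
$D{\left(C \right)} = 4 - 4 C^{2}$ ($D{\left(C \right)} = 4 - \left(C + C\right)^{2} = 4 - \left(2 C\right)^{2} = 4 - 4 C^{2}$)
$\frac{142}{-272} + \frac{193}{D{\left(23 \right)}} = \frac{142}{-272} + \frac{193}{4 - 4 \cdot 23^{2}} = 142 \left(- \frac{1}{272}\right) + \frac{193}{4 - 2116} = - \frac{71}{136} + \frac{193}{4 - 2116} = - \frac{71}{136} + \frac{193}{-2112} = - \frac{71}{136} + 193 \left(- \frac{1}{2112}\right) = - \frac{71}{136} - \frac{193}{2112} = - \frac{22025}{35904}$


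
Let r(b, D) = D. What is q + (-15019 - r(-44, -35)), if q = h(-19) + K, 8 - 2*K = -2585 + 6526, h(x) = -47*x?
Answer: -32115/2 ≈ -16058.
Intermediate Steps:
K = -3933/2 (K = 4 - (-2585 + 6526)/2 = 4 - ½*3941 = 4 - 3941/2 = -3933/2 ≈ -1966.5)
q = -2147/2 (q = -47*(-19) - 3933/2 = 893 - 3933/2 = -2147/2 ≈ -1073.5)
q + (-15019 - r(-44, -35)) = -2147/2 + (-15019 - 1*(-35)) = -2147/2 + (-15019 + 35) = -2147/2 - 14984 = -32115/2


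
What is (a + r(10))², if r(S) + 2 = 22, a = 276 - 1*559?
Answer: 69169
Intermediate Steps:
a = -283 (a = 276 - 559 = -283)
r(S) = 20 (r(S) = -2 + 22 = 20)
(a + r(10))² = (-283 + 20)² = (-263)² = 69169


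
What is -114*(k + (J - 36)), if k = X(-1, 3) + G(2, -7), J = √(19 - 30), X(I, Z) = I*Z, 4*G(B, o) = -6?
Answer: 4617 - 114*I*√11 ≈ 4617.0 - 378.1*I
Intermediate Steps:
G(B, o) = -3/2 (G(B, o) = (¼)*(-6) = -3/2)
J = I*√11 (J = √(-11) = I*√11 ≈ 3.3166*I)
k = -9/2 (k = -1*3 - 3/2 = -3 - 3/2 = -9/2 ≈ -4.5000)
-114*(k + (J - 36)) = -114*(-9/2 + (I*√11 - 36)) = -114*(-9/2 + (-36 + I*√11)) = -114*(-81/2 + I*√11) = 4617 - 114*I*√11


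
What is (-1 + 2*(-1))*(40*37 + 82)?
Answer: -4686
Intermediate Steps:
(-1 + 2*(-1))*(40*37 + 82) = (-1 - 2)*(1480 + 82) = -3*1562 = -4686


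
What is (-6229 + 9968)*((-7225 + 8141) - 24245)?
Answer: -87227131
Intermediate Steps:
(-6229 + 9968)*((-7225 + 8141) - 24245) = 3739*(916 - 24245) = 3739*(-23329) = -87227131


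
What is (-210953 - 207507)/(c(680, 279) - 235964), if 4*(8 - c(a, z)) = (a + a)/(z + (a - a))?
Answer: 29187585/16458016 ≈ 1.7735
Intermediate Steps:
c(a, z) = 8 - a/(2*z) (c(a, z) = 8 - (a + a)/(4*(z + (a - a))) = 8 - 2*a/(4*(z + 0)) = 8 - 2*a/(4*z) = 8 - a/(2*z))
(-210953 - 207507)/(c(680, 279) - 235964) = (-210953 - 207507)/((8 - 1/2*680/279) - 235964) = -418460/((8 - 1/2*680*1/279) - 235964) = -418460/((8 - 340/279) - 235964) = -418460/(1892/279 - 235964) = -418460/(-65832064/279) = -418460*(-279/65832064) = 29187585/16458016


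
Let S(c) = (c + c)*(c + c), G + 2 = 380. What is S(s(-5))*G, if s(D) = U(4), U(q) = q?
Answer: 24192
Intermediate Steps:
G = 378 (G = -2 + 380 = 378)
s(D) = 4
S(c) = 4*c² (S(c) = (2*c)*(2*c) = 4*c²)
S(s(-5))*G = (4*4²)*378 = (4*16)*378 = 64*378 = 24192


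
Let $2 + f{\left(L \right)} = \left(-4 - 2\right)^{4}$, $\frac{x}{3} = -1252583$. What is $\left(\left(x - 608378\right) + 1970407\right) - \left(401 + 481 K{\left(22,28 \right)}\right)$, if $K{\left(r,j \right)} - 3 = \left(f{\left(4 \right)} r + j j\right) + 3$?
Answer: $-16469219$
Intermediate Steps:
$x = -3757749$ ($x = 3 \left(-1252583\right) = -3757749$)
$f{\left(L \right)} = 1294$ ($f{\left(L \right)} = -2 + \left(-4 - 2\right)^{4} = -2 + \left(-6\right)^{4} = -2 + 1296 = 1294$)
$K{\left(r,j \right)} = 6 + j^{2} + 1294 r$ ($K{\left(r,j \right)} = 3 + \left(\left(1294 r + j j\right) + 3\right) = 3 + \left(\left(1294 r + j^{2}\right) + 3\right) = 3 + \left(\left(j^{2} + 1294 r\right) + 3\right) = 3 + \left(3 + j^{2} + 1294 r\right) = 6 + j^{2} + 1294 r$)
$\left(\left(x - 608378\right) + 1970407\right) - \left(401 + 481 K{\left(22,28 \right)}\right) = \left(\left(-3757749 - 608378\right) + 1970407\right) - \left(401 + 481 \left(6 + 28^{2} + 1294 \cdot 22\right)\right) = \left(\left(-3757749 - 608378\right) + 1970407\right) - \left(401 + 481 \left(6 + 784 + 28468\right)\right) = \left(-4366127 + 1970407\right) - 14073499 = -2395720 - 14073499 = -16469219$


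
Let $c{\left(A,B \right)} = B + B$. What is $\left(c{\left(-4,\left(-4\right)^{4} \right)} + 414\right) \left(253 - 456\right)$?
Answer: $-187978$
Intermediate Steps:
$c{\left(A,B \right)} = 2 B$
$\left(c{\left(-4,\left(-4\right)^{4} \right)} + 414\right) \left(253 - 456\right) = \left(2 \left(-4\right)^{4} + 414\right) \left(253 - 456\right) = \left(2 \cdot 256 + 414\right) \left(-203\right) = \left(512 + 414\right) \left(-203\right) = 926 \left(-203\right) = -187978$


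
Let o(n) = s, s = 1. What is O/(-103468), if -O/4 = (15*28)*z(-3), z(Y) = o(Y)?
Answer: 420/25867 ≈ 0.016237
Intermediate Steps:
o(n) = 1
z(Y) = 1
O = -1680 (O = -4*15*28 = -1680 ≈ -1680.0)
O/(-103468) = -1680/(-103468) = -1680*(-1/103468) = 420/25867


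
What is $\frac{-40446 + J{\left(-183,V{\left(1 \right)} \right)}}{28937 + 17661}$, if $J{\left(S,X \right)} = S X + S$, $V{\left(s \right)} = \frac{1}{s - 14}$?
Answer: $- \frac{263997}{302887} \approx -0.8716$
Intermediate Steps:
$V{\left(s \right)} = \frac{1}{-14 + s}$
$J{\left(S,X \right)} = S + S X$
$\frac{-40446 + J{\left(-183,V{\left(1 \right)} \right)}}{28937 + 17661} = \frac{-40446 - 183 \left(1 + \frac{1}{-14 + 1}\right)}{28937 + 17661} = \frac{-40446 - 183 \left(1 + \frac{1}{-13}\right)}{46598} = \left(-40446 - 183 \left(1 - \frac{1}{13}\right)\right) \frac{1}{46598} = \left(-40446 - \frac{2196}{13}\right) \frac{1}{46598} = \left(- \frac{527994}{13}\right) \frac{1}{46598} = - \frac{263997}{302887}$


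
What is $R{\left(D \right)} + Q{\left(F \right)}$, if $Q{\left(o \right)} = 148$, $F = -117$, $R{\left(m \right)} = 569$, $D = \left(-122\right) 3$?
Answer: $717$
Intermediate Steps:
$D = -366$
$R{\left(D \right)} + Q{\left(F \right)} = 569 + 148 = 717$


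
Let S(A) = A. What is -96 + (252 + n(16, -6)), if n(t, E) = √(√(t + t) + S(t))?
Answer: 156 + 2*√(4 + √2) ≈ 160.65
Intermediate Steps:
n(t, E) = √(t + √2*√t) (n(t, E) = √(√(t + t) + t) = √(√(2*t) + t) = √(√2*√t + t) = √(t + √2*√t))
-96 + (252 + n(16, -6)) = -96 + (252 + √(16 + √2*√16)) = -96 + (252 + √(16 + √2*4)) = -96 + (252 + √(16 + 4*√2)) = 156 + √(16 + 4*√2)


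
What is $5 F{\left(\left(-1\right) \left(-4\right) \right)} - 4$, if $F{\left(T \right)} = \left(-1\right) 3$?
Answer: $-19$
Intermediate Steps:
$F{\left(T \right)} = -3$
$5 F{\left(\left(-1\right) \left(-4\right) \right)} - 4 = 5 \left(-3\right) - 4 = -15 - 4 = -19$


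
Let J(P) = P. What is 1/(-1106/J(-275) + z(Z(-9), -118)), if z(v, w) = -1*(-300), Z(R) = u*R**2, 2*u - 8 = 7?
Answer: 275/83606 ≈ 0.0032892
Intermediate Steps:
u = 15/2 (u = 4 + (1/2)*7 = 4 + 7/2 = 15/2 ≈ 7.5000)
Z(R) = 15*R**2/2
z(v, w) = 300
1/(-1106/J(-275) + z(Z(-9), -118)) = 1/(-1106/(-275) + 300) = 1/(-1106*(-1/275) + 300) = 1/(1106/275 + 300) = 1/(83606/275) = 275/83606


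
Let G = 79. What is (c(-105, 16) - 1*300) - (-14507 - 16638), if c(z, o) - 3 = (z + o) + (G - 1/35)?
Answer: 1079329/35 ≈ 30838.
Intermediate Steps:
c(z, o) = 2869/35 + o + z (c(z, o) = 3 + ((z + o) + (79 - 1/35)) = 3 + ((o + z) + (79 - 1*1/35)) = 3 + ((o + z) + (79 - 1/35)) = 3 + ((o + z) + 2764/35) = 3 + (2764/35 + o + z) = 2869/35 + o + z)
(c(-105, 16) - 1*300) - (-14507 - 16638) = ((2869/35 + 16 - 105) - 1*300) - (-14507 - 16638) = (-246/35 - 300) - 1*(-31145) = -10746/35 + 31145 = 1079329/35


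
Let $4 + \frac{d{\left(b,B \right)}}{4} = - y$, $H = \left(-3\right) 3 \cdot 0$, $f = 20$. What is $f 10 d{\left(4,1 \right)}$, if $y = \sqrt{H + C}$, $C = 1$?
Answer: $-4000$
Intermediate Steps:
$H = 0$ ($H = \left(-9\right) 0 = 0$)
$y = 1$ ($y = \sqrt{0 + 1} = \sqrt{1} = 1$)
$d{\left(b,B \right)} = -20$ ($d{\left(b,B \right)} = -16 + 4 \left(\left(-1\right) 1\right) = -16 + 4 \left(-1\right) = -16 - 4 = -20$)
$f 10 d{\left(4,1 \right)} = 20 \cdot 10 \left(-20\right) = 200 \left(-20\right) = -4000$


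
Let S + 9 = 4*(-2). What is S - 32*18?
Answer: -593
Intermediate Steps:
S = -17 (S = -9 + 4*(-2) = -9 - 8 = -17)
S - 32*18 = -17 - 32*18 = -17 - 576 = -593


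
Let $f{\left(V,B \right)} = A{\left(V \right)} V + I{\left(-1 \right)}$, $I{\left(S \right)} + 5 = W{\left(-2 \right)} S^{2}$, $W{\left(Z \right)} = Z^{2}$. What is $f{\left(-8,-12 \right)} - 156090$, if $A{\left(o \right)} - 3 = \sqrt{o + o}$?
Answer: $-156115 - 32 i \approx -1.5612 \cdot 10^{5} - 32.0 i$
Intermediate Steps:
$A{\left(o \right)} = 3 + \sqrt{2} \sqrt{o}$ ($A{\left(o \right)} = 3 + \sqrt{o + o} = 3 + \sqrt{2 o} = 3 + \sqrt{2} \sqrt{o}$)
$I{\left(S \right)} = -5 + 4 S^{2}$ ($I{\left(S \right)} = -5 + \left(-2\right)^{2} S^{2} = -5 + 4 S^{2}$)
$f{\left(V,B \right)} = -1 + V \left(3 + \sqrt{2} \sqrt{V}\right)$ ($f{\left(V,B \right)} = \left(3 + \sqrt{2} \sqrt{V}\right) V - \left(5 - 4 \left(-1\right)^{2}\right) = V \left(3 + \sqrt{2} \sqrt{V}\right) + \left(-5 + 4 \cdot 1\right) = V \left(3 + \sqrt{2} \sqrt{V}\right) + \left(-5 + 4\right) = V \left(3 + \sqrt{2} \sqrt{V}\right) - 1 = -1 + V \left(3 + \sqrt{2} \sqrt{V}\right)$)
$f{\left(-8,-12 \right)} - 156090 = \left(-1 - 8 \left(3 + \sqrt{2} \sqrt{-8}\right)\right) - 156090 = \left(-1 - 8 \left(3 + \sqrt{2} \cdot 2 i \sqrt{2}\right)\right) - 156090 = \left(-1 - 8 \left(3 + 4 i\right)\right) - 156090 = \left(-1 - \left(24 + 32 i\right)\right) - 156090 = \left(-25 - 32 i\right) - 156090 = -156115 - 32 i$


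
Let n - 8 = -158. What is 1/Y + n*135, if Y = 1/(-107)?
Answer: -20357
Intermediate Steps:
Y = -1/107 ≈ -0.0093458
n = -150 (n = 8 - 158 = -150)
1/Y + n*135 = 1/(-1/107) - 150*135 = -107 - 20250 = -20357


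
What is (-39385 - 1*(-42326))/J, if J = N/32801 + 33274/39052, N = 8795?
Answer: 1883629110766/717441407 ≈ 2625.5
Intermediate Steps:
J = 717441407/640472326 (J = 8795/32801 + 33274/39052 = 8795*(1/32801) + 33274*(1/39052) = 8795/32801 + 16637/19526 = 717441407/640472326 ≈ 1.1202)
(-39385 - 1*(-42326))/J = (-39385 - 1*(-42326))/(717441407/640472326) = (-39385 + 42326)*(640472326/717441407) = 2941*(640472326/717441407) = 1883629110766/717441407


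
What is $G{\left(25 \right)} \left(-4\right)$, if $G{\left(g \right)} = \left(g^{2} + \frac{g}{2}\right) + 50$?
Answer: $-2750$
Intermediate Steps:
$G{\left(g \right)} = 50 + g^{2} + \frac{g}{2}$ ($G{\left(g \right)} = \left(g^{2} + \frac{g}{2}\right) + 50 = 50 + g^{2} + \frac{g}{2}$)
$G{\left(25 \right)} \left(-4\right) = \left(50 + 25^{2} + \frac{1}{2} \cdot 25\right) \left(-4\right) = \left(50 + 625 + \frac{25}{2}\right) \left(-4\right) = \frac{1375}{2} \left(-4\right) = -2750$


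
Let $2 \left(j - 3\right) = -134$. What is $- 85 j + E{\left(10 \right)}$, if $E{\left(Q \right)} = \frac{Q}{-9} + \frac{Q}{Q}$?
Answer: $\frac{48959}{9} \approx 5439.9$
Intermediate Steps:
$j = -64$ ($j = 3 + \frac{1}{2} \left(-134\right) = 3 - 67 = -64$)
$E{\left(Q \right)} = 1 - \frac{Q}{9}$ ($E{\left(Q \right)} = Q \left(- \frac{1}{9}\right) + 1 = - \frac{Q}{9} + 1 = 1 - \frac{Q}{9}$)
$- 85 j + E{\left(10 \right)} = \left(-85\right) \left(-64\right) + \left(1 - \frac{10}{9}\right) = 5440 + \left(1 - \frac{10}{9}\right) = 5440 - \frac{1}{9} = \frac{48959}{9}$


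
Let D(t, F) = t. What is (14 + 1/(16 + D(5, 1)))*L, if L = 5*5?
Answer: 7375/21 ≈ 351.19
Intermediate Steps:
L = 25
(14 + 1/(16 + D(5, 1)))*L = (14 + 1/(16 + 5))*25 = (14 + 1/21)*25 = (295/21)*25 = 7375/21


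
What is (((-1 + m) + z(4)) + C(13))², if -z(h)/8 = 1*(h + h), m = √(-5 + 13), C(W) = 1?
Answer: 4104 - 256*√2 ≈ 3742.0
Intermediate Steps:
m = 2*√2 (m = √8 = 2*√2 ≈ 2.8284)
z(h) = -16*h (z(h) = -8*(h + h) = -8*2*h = -16*h)
(((-1 + m) + z(4)) + C(13))² = (((-1 + 2*√2) - 16*4) + 1)² = (((-1 + 2*√2) - 64) + 1)² = ((-65 + 2*√2) + 1)² = (-64 + 2*√2)²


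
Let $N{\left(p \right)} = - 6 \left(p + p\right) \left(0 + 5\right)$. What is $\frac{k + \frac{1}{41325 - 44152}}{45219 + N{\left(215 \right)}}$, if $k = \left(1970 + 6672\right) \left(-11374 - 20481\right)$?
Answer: $- \frac{1517051467}{178101} \approx -8517.9$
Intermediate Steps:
$k = -275290910$ ($k = 8642 \left(-31855\right) = -275290910$)
$N{\left(p \right)} = - 60 p$ ($N{\left(p \right)} = - 6 \cdot 2 p 5 = - 12 p 5 = - 60 p$)
$\frac{k + \frac{1}{41325 - 44152}}{45219 + N{\left(215 \right)}} = \frac{-275290910 + \frac{1}{41325 - 44152}}{45219 - 12900} = \frac{-275290910 + \frac{1}{-2827}}{45219 - 12900} = \frac{-275290910 - \frac{1}{2827}}{32319} = \left(- \frac{778247402571}{2827}\right) \frac{1}{32319} = - \frac{1517051467}{178101}$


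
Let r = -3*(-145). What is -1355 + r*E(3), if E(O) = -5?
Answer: -3530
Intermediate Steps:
r = 435
-1355 + r*E(3) = -1355 + 435*(-5) = -1355 - 2175 = -3530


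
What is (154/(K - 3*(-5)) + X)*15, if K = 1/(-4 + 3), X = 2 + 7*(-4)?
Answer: -225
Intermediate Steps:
X = -26 (X = 2 - 28 = -26)
K = -1 (K = 1/(-1) = -1)
(154/(K - 3*(-5)) + X)*15 = (154/(-1 - 3*(-5)) - 26)*15 = (154/(-1 + 15) - 26)*15 = (154/14 - 26)*15 = (154*(1/14) - 26)*15 = (11 - 26)*15 = -15*15 = -225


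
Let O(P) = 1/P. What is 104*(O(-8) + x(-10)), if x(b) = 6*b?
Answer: -6253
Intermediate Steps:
104*(O(-8) + x(-10)) = 104*(1/(-8) + 6*(-10)) = 104*(-⅛ - 60) = 104*(-481/8) = -6253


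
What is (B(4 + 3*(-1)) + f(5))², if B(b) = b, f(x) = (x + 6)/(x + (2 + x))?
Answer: 529/144 ≈ 3.6736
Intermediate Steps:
f(x) = (6 + x)/(2 + 2*x)
(B(4 + 3*(-1)) + f(5))² = ((4 + 3*(-1)) + (6 + 5)/(2*(1 + 5)))² = ((4 - 3) + (½)*11/6)² = (1 + (½)*(⅙)*11)² = (1 + 11/12)² = (23/12)² = 529/144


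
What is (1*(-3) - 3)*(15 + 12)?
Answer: -162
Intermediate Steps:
(1*(-3) - 3)*(15 + 12) = (-3 - 3)*27 = -6*27 = -162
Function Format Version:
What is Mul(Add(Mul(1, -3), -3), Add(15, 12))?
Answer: -162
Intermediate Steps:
Mul(Add(Mul(1, -3), -3), Add(15, 12)) = Mul(Add(-3, -3), 27) = Mul(-6, 27) = -162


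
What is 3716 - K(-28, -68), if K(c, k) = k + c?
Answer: 3812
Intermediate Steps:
K(c, k) = c + k
3716 - K(-28, -68) = 3716 - (-28 - 68) = 3716 - 1*(-96) = 3716 + 96 = 3812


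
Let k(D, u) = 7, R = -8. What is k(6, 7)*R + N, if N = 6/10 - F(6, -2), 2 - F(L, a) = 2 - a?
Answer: -267/5 ≈ -53.400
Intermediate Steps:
F(L, a) = a (F(L, a) = 2 - (2 - a) = 2 + (-2 + a) = a)
N = 13/5 (N = 6/10 - 1*(-2) = 6*(⅒) + 2 = ⅗ + 2 = 13/5 ≈ 2.6000)
k(6, 7)*R + N = 7*(-8) + 13/5 = -56 + 13/5 = -267/5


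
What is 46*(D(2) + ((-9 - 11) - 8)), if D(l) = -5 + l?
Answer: -1426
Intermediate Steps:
46*(D(2) + ((-9 - 11) - 8)) = 46*((-5 + 2) + ((-9 - 11) - 8)) = 46*(-3 + (-20 - 8)) = 46*(-3 - 28) = 46*(-31) = -1426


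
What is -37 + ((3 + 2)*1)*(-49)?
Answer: -282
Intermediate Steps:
-37 + ((3 + 2)*1)*(-49) = -37 + (5*1)*(-49) = -37 + 5*(-49) = -37 - 245 = -282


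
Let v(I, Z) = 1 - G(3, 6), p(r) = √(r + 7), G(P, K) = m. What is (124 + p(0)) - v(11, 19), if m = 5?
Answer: 128 + √7 ≈ 130.65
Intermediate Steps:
G(P, K) = 5
p(r) = √(7 + r)
v(I, Z) = -4 (v(I, Z) = 1 - 1*5 = 1 - 5 = -4)
(124 + p(0)) - v(11, 19) = (124 + √(7 + 0)) - 1*(-4) = (124 + √7) + 4 = 128 + √7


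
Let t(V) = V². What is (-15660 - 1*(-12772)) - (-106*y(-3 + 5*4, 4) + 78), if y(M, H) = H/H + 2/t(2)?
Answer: -2807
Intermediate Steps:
y(M, H) = 3/2 (y(M, H) = H/H + 2/(2²) = 1 + 2/4 = 1 + 2*(¼) = 1 + ½ = 3/2)
(-15660 - 1*(-12772)) - (-106*y(-3 + 5*4, 4) + 78) = (-15660 - 1*(-12772)) - (-106*3/2 + 78) = (-15660 + 12772) - (-159 + 78) = -2888 - 1*(-81) = -2888 + 81 = -2807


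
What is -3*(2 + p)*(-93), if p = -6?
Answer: -1116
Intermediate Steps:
-3*(2 + p)*(-93) = -3*(2 - 6)*(-93) = -3*(-4)*(-93) = 12*(-93) = -1116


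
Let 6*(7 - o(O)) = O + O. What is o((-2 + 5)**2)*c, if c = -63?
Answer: -252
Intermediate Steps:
o(O) = 7 - O/3 (o(O) = 7 - (O + O)/6 = 7 - O/3)
o((-2 + 5)**2)*c = (7 - (-2 + 5)**2/3)*(-63) = (7 - 1/3*3**2)*(-63) = (7 - 1/3*9)*(-63) = (7 - 3)*(-63) = 4*(-63) = -252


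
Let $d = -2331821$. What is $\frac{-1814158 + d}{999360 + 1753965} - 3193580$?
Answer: $- \frac{2930989266493}{917775} \approx -3.1936 \cdot 10^{6}$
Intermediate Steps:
$\frac{-1814158 + d}{999360 + 1753965} - 3193580 = \frac{-1814158 - 2331821}{999360 + 1753965} - 3193580 = - \frac{4145979}{2753325} - 3193580 = \left(-4145979\right) \frac{1}{2753325} - 3193580 = - \frac{1381993}{917775} - 3193580 = - \frac{2930989266493}{917775}$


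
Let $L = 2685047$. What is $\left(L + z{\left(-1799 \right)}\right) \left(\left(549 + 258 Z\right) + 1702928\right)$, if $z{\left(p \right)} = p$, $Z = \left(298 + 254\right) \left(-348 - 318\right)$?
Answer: $-249932688560592$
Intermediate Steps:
$Z = -367632$ ($Z = 552 \left(-666\right) = -367632$)
$\left(L + z{\left(-1799 \right)}\right) \left(\left(549 + 258 Z\right) + 1702928\right) = \left(2685047 - 1799\right) \left(\left(549 + 258 \left(-367632\right)\right) + 1702928\right) = 2683248 \left(\left(549 - 94849056\right) + 1702928\right) = 2683248 \left(-94848507 + 1702928\right) = 2683248 \left(-93145579\right) = -249932688560592$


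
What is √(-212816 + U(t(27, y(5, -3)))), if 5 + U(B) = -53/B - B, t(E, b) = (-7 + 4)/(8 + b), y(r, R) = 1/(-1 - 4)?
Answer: I*√898584895/65 ≈ 461.18*I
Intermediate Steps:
y(r, R) = -⅕ (y(r, R) = 1/(-5) = -⅕)
t(E, b) = -3/(8 + b)
U(B) = -5 - B - 53/B (U(B) = -5 + (-53/B - B) = -5 + (-B - 53/B) = -5 - B - 53/B)
√(-212816 + U(t(27, y(5, -3)))) = √(-212816 + (-5 - (-3)/(8 - ⅕) - 53/((-3/(8 - ⅕))))) = √(-212816 + (-5 - (-3)/39/5 - 53/((-3/39/5)))) = √(-212816 + (-5 - (-3)*5/39 - 53/((-3*5/39)))) = √(-212816 + (-5 - 1*(-5/13) - 53/(-5/13))) = √(-212816 + (-5 + 5/13 - 53*(-13/5))) = √(-212816 + (-5 + 5/13 + 689/5)) = √(-212816 + 8657/65) = √(-13824383/65) = I*√898584895/65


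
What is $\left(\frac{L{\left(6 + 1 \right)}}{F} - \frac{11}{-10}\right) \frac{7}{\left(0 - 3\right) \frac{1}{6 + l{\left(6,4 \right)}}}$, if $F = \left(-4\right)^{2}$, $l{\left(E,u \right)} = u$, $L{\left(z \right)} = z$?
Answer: $- \frac{287}{8} \approx -35.875$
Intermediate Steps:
$F = 16$
$\left(\frac{L{\left(6 + 1 \right)}}{F} - \frac{11}{-10}\right) \frac{7}{\left(0 - 3\right) \frac{1}{6 + l{\left(6,4 \right)}}} = \left(\frac{6 + 1}{16} - \frac{11}{-10}\right) \frac{7}{\left(0 - 3\right) \frac{1}{6 + 4}} = \left(7 \cdot \frac{1}{16} - - \frac{11}{10}\right) \frac{7}{\left(-3\right) \frac{1}{10}} = \left(\frac{7}{16} + \frac{11}{10}\right) \frac{7}{\left(-3\right) \frac{1}{10}} = \frac{123 \frac{7}{- \frac{3}{10}}}{80} = \frac{123 \cdot 7 \left(- \frac{10}{3}\right)}{80} = \frac{123}{80} \left(- \frac{70}{3}\right) = - \frac{287}{8}$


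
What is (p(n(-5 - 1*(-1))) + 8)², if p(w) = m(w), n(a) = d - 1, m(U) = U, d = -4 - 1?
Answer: 4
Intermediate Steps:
d = -5
n(a) = -6 (n(a) = -5 - 1 = -6)
p(w) = w
(p(n(-5 - 1*(-1))) + 8)² = (-6 + 8)² = 2² = 4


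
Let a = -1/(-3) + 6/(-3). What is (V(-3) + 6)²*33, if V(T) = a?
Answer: 1859/3 ≈ 619.67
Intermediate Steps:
a = -5/3 (a = -1*(-⅓) + 6*(-⅓) = ⅓ - 2 = -5/3 ≈ -1.6667)
V(T) = -5/3
(V(-3) + 6)²*33 = (-5/3 + 6)²*33 = (13/3)²*33 = (169/9)*33 = 1859/3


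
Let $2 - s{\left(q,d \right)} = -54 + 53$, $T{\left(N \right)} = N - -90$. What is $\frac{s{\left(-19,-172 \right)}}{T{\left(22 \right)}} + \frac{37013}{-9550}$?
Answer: $- \frac{2058403}{534800} \approx -3.8489$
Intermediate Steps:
$T{\left(N \right)} = 90 + N$ ($T{\left(N \right)} = N + 90 = 90 + N$)
$s{\left(q,d \right)} = 3$ ($s{\left(q,d \right)} = 2 - \left(-54 + 53\right) = 2 - -1 = 2 + 1 = 3$)
$\frac{s{\left(-19,-172 \right)}}{T{\left(22 \right)}} + \frac{37013}{-9550} = \frac{3}{90 + 22} + \frac{37013}{-9550} = \frac{3}{112} + 37013 \left(- \frac{1}{9550}\right) = 3 \cdot \frac{1}{112} - \frac{37013}{9550} = \frac{3}{112} - \frac{37013}{9550} = - \frac{2058403}{534800}$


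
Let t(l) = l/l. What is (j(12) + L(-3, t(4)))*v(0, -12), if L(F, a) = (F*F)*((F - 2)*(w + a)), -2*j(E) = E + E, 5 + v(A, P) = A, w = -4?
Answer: -615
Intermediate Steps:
v(A, P) = -5 + A
j(E) = -E (j(E) = -(E + E)/2 = -E)
t(l) = 1
L(F, a) = F²*(-4 + a)*(-2 + F) (L(F, a) = (F*F)*((F - 2)*(-4 + a)) = F²*((-2 + F)*(-4 + a)) = F²*((-4 + a)*(-2 + F)) = F²*(-4 + a)*(-2 + F))
(j(12) + L(-3, t(4)))*v(0, -12) = (-1*12 + (-3)²*(8 - 4*(-3) - 2*1 - 3*1))*(-5 + 0) = (-12 + 9*(8 + 12 - 2 - 3))*(-5) = (-12 + 9*15)*(-5) = (-12 + 135)*(-5) = 123*(-5) = -615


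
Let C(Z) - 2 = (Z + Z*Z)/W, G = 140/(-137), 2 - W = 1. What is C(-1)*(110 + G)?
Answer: 29860/137 ≈ 217.96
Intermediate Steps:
W = 1 (W = 2 - 1*1 = 2 - 1 = 1)
G = -140/137 (G = 140*(-1/137) = -140/137 ≈ -1.0219)
C(Z) = 2 + Z + Z**2 (C(Z) = 2 + (Z + Z*Z)/1 = 2 + (Z + Z**2)*1 = 2 + (Z + Z**2) = 2 + Z + Z**2)
C(-1)*(110 + G) = (2 - 1 + (-1)**2)*(110 - 140/137) = (2 - 1 + 1)*(14930/137) = 2*(14930/137) = 29860/137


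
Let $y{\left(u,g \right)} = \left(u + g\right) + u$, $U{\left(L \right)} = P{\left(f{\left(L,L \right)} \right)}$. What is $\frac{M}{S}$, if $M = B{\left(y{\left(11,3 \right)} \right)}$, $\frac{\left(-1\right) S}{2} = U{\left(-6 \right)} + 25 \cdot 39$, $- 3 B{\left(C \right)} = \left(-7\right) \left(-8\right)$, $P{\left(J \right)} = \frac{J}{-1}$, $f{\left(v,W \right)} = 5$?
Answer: $\frac{14}{1455} \approx 0.009622$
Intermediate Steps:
$P{\left(J \right)} = - J$ ($P{\left(J \right)} = J \left(-1\right) = - J$)
$U{\left(L \right)} = -5$ ($U{\left(L \right)} = \left(-1\right) 5 = -5$)
$y{\left(u,g \right)} = g + 2 u$ ($y{\left(u,g \right)} = \left(g + u\right) + u = g + 2 u$)
$B{\left(C \right)} = - \frac{56}{3}$ ($B{\left(C \right)} = - \frac{\left(-7\right) \left(-8\right)}{3} = \left(- \frac{1}{3}\right) 56 = - \frac{56}{3}$)
$S = -1940$ ($S = - 2 \left(-5 + 25 \cdot 39\right) = - 2 \left(-5 + 975\right) = \left(-2\right) 970 = -1940$)
$M = - \frac{56}{3} \approx -18.667$
$\frac{M}{S} = - \frac{56}{3 \left(-1940\right)} = \left(- \frac{56}{3}\right) \left(- \frac{1}{1940}\right) = \frac{14}{1455}$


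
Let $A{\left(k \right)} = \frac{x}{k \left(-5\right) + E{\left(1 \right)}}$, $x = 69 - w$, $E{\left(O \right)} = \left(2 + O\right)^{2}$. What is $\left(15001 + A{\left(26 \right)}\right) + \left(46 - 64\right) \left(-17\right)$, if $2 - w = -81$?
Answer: $\frac{1852161}{121} \approx 15307.0$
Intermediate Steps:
$w = 83$ ($w = 2 - -81 = 2 + 81 = 83$)
$x = -14$ ($x = 69 - 83 = -14$)
$A{\left(k \right)} = - \frac{14}{9 - 5 k}$ ($A{\left(k \right)} = - \frac{14}{k \left(-5\right) + \left(2 + 1\right)^{2}} = - \frac{14}{- 5 k + 3^{2}} = - \frac{14}{- 5 k + 9} = - \frac{14}{9 - 5 k}$)
$\left(15001 + A{\left(26 \right)}\right) + \left(46 - 64\right) \left(-17\right) = \left(15001 + \frac{14}{-9 + 5 \cdot 26}\right) + \left(46 - 64\right) \left(-17\right) = \left(15001 + \frac{14}{-9 + 130}\right) - -306 = \left(15001 + \frac{14}{121}\right) + 306 = \frac{1815135}{121} + 306 = \frac{1852161}{121}$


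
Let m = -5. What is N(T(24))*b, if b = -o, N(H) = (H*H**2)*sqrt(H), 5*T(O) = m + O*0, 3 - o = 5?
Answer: -2*I ≈ -2.0*I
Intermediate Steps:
o = -2 (o = 3 - 1*5 = 3 - 5 = -2)
T(O) = -1 (T(O) = (-5 + O*0)/5 = (-5 + 0)/5 = (1/5)*(-5) = -1)
N(H) = H**(7/2) (N(H) = H**3*sqrt(H) = H**(7/2))
b = 2 (b = -1*(-2) = 2)
N(T(24))*b = (-1)**(7/2)*2 = -I*2 = -2*I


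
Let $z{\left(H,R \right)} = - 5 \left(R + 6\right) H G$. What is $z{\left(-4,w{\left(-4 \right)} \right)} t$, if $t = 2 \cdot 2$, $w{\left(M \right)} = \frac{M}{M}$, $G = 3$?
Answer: $1680$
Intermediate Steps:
$w{\left(M \right)} = 1$
$t = 4$
$z{\left(H,R \right)} = 3 H \left(-30 - 5 R\right)$ ($z{\left(H,R \right)} = - 5 \left(R + 6\right) H 3 = - 5 \left(6 + R\right) H 3 = \left(-30 - 5 R\right) H 3 = H \left(-30 - 5 R\right) 3 = 3 H \left(-30 - 5 R\right)$)
$z{\left(-4,w{\left(-4 \right)} \right)} t = \left(-15\right) \left(-4\right) \left(6 + 1\right) 4 = \left(-15\right) \left(-4\right) 7 \cdot 4 = 420 \cdot 4 = 1680$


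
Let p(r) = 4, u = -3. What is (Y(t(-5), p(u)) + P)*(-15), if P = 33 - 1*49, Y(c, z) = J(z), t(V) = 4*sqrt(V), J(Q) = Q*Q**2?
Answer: -720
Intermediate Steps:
J(Q) = Q**3
Y(c, z) = z**3
P = -16 (P = 33 - 49 = -16)
(Y(t(-5), p(u)) + P)*(-15) = (4**3 - 16)*(-15) = (64 - 16)*(-15) = 48*(-15) = -720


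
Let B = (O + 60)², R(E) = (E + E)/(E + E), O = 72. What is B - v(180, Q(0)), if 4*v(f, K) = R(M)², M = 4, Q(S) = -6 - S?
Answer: 69695/4 ≈ 17424.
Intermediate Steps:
R(E) = 1 (R(E) = (2*E)/((2*E)) = (2*E)*(1/(2*E)) = 1)
v(f, K) = ¼ (v(f, K) = (¼)*1² = (¼)*1 = ¼)
B = 17424 (B = (72 + 60)² = 132² = 17424)
B - v(180, Q(0)) = 17424 - 1*¼ = 17424 - ¼ = 69695/4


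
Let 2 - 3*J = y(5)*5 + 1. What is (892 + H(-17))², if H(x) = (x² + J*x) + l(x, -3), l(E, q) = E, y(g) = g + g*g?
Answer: 36300625/9 ≈ 4.0334e+6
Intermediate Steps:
y(g) = g + g²
J = -149/3 (J = ⅔ - ((5*(1 + 5))*5 + 1)/3 = ⅔ - ((5*6)*5 + 1)/3 = ⅔ - (30*5 + 1)/3 = ⅔ - (150 + 1)/3 = ⅔ - ⅓*151 = ⅔ - 151/3 = -149/3 ≈ -49.667)
H(x) = x² - 146*x/3 (H(x) = (x² - 149*x/3) + x = x² - 146*x/3)
(892 + H(-17))² = (892 + (⅓)*(-17)*(-146 + 3*(-17)))² = (892 + (⅓)*(-17)*(-146 - 51))² = (892 + (⅓)*(-17)*(-197))² = (892 + 3349/3)² = (6025/3)² = 36300625/9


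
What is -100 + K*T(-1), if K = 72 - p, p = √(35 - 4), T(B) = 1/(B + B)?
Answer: -136 + √31/2 ≈ -133.22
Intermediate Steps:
T(B) = 1/(2*B)
p = √31 ≈ 5.5678
K = 72 - √31 ≈ 66.432
-100 + K*T(-1) = -100 + (72 - √31)*((½)/(-1)) = -100 + (72 - √31)*((½)*(-1)) = -100 + (72 - √31)*(-½) = -100 + (-36 + √31/2) = -136 + √31/2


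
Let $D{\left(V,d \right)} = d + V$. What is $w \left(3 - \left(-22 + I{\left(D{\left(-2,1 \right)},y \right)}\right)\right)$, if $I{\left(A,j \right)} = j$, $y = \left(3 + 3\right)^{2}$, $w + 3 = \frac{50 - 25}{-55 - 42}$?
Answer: $\frac{3476}{97} \approx 35.835$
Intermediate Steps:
$w = - \frac{316}{97}$ ($w = -3 + \frac{50 - 25}{-55 - 42} = -3 + \frac{25}{-97} = -3 + 25 \left(- \frac{1}{97}\right) = -3 - \frac{25}{97} = - \frac{316}{97} \approx -3.2577$)
$D{\left(V,d \right)} = V + d$
$y = 36$ ($y = 6^{2} = 36$)
$w \left(3 - \left(-22 + I{\left(D{\left(-2,1 \right)},y \right)}\right)\right) = - \frac{316 \left(3 + \left(22 - 36\right)\right)}{97} = - \frac{316 \left(3 - 14\right)}{97} = \left(- \frac{316}{97}\right) \left(-11\right) = \frac{3476}{97}$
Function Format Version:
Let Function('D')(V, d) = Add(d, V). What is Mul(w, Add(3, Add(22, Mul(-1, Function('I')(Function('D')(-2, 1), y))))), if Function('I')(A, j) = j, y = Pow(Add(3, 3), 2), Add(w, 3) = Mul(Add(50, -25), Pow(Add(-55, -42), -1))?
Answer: Rational(3476, 97) ≈ 35.835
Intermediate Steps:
w = Rational(-316, 97) (w = Add(-3, Mul(Add(50, -25), Pow(Add(-55, -42), -1))) = Add(-3, Mul(25, Pow(-97, -1))) = Add(-3, Mul(25, Rational(-1, 97))) = Add(-3, Rational(-25, 97)) = Rational(-316, 97) ≈ -3.2577)
Function('D')(V, d) = Add(V, d)
y = 36 (y = Pow(6, 2) = 36)
Mul(w, Add(3, Add(22, Mul(-1, Function('I')(Function('D')(-2, 1), y))))) = Mul(Rational(-316, 97), Add(3, Add(22, Mul(-1, 36)))) = Mul(Rational(-316, 97), Add(3, Add(22, -36))) = Mul(Rational(-316, 97), Add(3, -14)) = Mul(Rational(-316, 97), -11) = Rational(3476, 97)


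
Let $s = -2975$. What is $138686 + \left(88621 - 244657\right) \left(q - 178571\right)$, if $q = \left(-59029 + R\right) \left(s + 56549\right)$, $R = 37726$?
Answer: $178109709804434$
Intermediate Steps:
$q = -1141286922$ ($q = \left(-59029 + 37726\right) \left(-2975 + 56549\right) = \left(-21303\right) 53574 = -1141286922$)
$138686 + \left(88621 - 244657\right) \left(q - 178571\right) = 138686 + \left(88621 - 244657\right) \left(-1141286922 - 178571\right) = 138686 - -178109709665748 = 138686 + 178109709665748 = 178109709804434$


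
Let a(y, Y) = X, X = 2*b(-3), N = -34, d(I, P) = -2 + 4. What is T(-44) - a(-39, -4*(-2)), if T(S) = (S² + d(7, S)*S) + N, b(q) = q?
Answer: 1820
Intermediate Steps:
d(I, P) = 2
X = -6 (X = 2*(-3) = -6)
a(y, Y) = -6
T(S) = -34 + S² + 2*S (T(S) = (S² + 2*S) - 34 = -34 + S² + 2*S)
T(-44) - a(-39, -4*(-2)) = (-34 + (-44)² + 2*(-44)) - 1*(-6) = (-34 + 1936 - 88) + 6 = 1814 + 6 = 1820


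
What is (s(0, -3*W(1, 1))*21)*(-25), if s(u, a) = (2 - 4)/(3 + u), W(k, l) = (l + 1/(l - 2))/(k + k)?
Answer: 350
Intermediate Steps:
W(k, l) = (l + 1/(-2 + l))/(2*k) (W(k, l) = (l + 1/(-2 + l))/((2*k)) = (l + 1/(-2 + l))*(1/(2*k)) = (l + 1/(-2 + l))/(2*k))
s(u, a) = -2/(3 + u)
(s(0, -3*W(1, 1))*21)*(-25) = (-2/(3 + 0)*21)*(-25) = (-2/3*21)*(-25) = (-2*1/3*21)*(-25) = -2/3*21*(-25) = -14*(-25) = 350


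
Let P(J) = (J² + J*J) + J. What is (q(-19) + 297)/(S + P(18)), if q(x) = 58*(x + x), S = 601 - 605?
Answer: -1907/662 ≈ -2.8807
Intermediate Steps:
S = -4
q(x) = 116*x (q(x) = 58*(2*x) = 116*x)
P(J) = J + 2*J² (P(J) = (J² + J²) + J = 2*J² + J = J + 2*J²)
(q(-19) + 297)/(S + P(18)) = (116*(-19) + 297)/(-4 + 18*(1 + 2*18)) = (-2204 + 297)/(-4 + 18*(1 + 36)) = -1907/(-4 + 18*37) = -1907/(-4 + 666) = -1907/662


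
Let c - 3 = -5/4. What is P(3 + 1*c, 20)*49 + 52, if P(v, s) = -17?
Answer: -781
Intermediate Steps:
c = 7/4 (c = 3 - 5/4 = 7/4 ≈ 1.7500)
P(3 + 1*c, 20)*49 + 52 = -17*49 + 52 = -833 + 52 = -781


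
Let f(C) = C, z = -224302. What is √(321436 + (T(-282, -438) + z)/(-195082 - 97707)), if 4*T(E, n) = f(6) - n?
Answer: √27555294839654855/292789 ≈ 566.95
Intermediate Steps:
T(E, n) = 3/2 - n/4 (T(E, n) = (6 - n)/4 = 3/2 - n/4)
√(321436 + (T(-282, -438) + z)/(-195082 - 97707)) = √(321436 + ((3/2 - ¼*(-438)) - 224302)/(-195082 - 97707)) = √(321436 + ((3/2 + 219/2) - 224302)/(-292789)) = √(321436 + (111 - 224302)*(-1/292789)) = √(321436 - 224191*(-1/292789)) = √(321436 + 224191/292789) = √(94113149195/292789) = √27555294839654855/292789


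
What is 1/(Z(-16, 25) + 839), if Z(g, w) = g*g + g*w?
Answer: 1/695 ≈ 0.0014388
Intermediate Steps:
Z(g, w) = g**2 + g*w
1/(Z(-16, 25) + 839) = 1/(-16*(-16 + 25) + 839) = 1/(-16*9 + 839) = 1/(-144 + 839) = 1/695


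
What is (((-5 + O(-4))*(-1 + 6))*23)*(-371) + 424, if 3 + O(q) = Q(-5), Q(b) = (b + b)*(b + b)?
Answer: -3924756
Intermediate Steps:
Q(b) = 4*b² (Q(b) = (2*b)*(2*b) = 4*b²)
O(q) = 97 (O(q) = -3 + 4*(-5)² = -3 + 4*25 = -3 + 100 = 97)
(((-5 + O(-4))*(-1 + 6))*23)*(-371) + 424 = (((-5 + 97)*(-1 + 6))*23)*(-371) + 424 = ((92*5)*23)*(-371) + 424 = (460*23)*(-371) + 424 = 10580*(-371) + 424 = -3925180 + 424 = -3924756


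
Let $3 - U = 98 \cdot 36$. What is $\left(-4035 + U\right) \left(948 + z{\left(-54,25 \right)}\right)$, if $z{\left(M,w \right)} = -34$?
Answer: $-6909840$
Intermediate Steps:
$U = -3525$ ($U = 3 - 98 \cdot 36 = 3 - 3528 = -3525$)
$\left(-4035 + U\right) \left(948 + z{\left(-54,25 \right)}\right) = \left(-4035 - 3525\right) \left(948 - 34\right) = \left(-7560\right) 914 = -6909840$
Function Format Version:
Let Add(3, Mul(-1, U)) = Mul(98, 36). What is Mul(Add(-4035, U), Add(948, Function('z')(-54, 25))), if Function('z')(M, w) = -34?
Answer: -6909840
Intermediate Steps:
U = -3525 (U = Add(3, Mul(-1, Mul(98, 36))) = Add(3, Mul(-1, 3528)) = Add(3, -3528) = -3525)
Mul(Add(-4035, U), Add(948, Function('z')(-54, 25))) = Mul(Add(-4035, -3525), Add(948, -34)) = Mul(-7560, 914) = -6909840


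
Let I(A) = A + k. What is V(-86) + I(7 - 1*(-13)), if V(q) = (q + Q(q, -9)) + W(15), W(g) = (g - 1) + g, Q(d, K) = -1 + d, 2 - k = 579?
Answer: -701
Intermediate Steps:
k = -577 (k = 2 - 1*579 = 2 - 579 = -577)
I(A) = -577 + A (I(A) = A - 577 = -577 + A)
W(g) = -1 + 2*g (W(g) = (-1 + g) + g = -1 + 2*g)
V(q) = 28 + 2*q (V(q) = (q + (-1 + q)) + (-1 + 2*15) = (-1 + 2*q) + (-1 + 30) = (-1 + 2*q) + 29 = 28 + 2*q)
V(-86) + I(7 - 1*(-13)) = (28 + 2*(-86)) + (-577 + (7 - 1*(-13))) = (28 - 172) + (-577 + (7 + 13)) = -144 + (-577 + 20) = -144 - 557 = -701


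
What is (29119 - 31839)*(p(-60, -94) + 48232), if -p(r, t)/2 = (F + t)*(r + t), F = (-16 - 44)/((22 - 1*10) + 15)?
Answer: -455219200/9 ≈ -5.0580e+7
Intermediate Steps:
F = -20/9 (F = -60/((22 - 10) + 15) = -60/(12 + 15) = -60/27 = -60*1/27 = -20/9 ≈ -2.2222)
p(r, t) = -2*(-20/9 + t)*(r + t)
(29119 - 31839)*(p(-60, -94) + 48232) = (29119 - 31839)*((-2*(-94)**2 + (40/9)*(-60) + (40/9)*(-94) - 2*(-60)*(-94)) + 48232) = -2720*((-2*8836 - 800/3 - 3760/9 - 11280) + 48232) = -2720*((-17672 - 800/3 - 3760/9 - 11280) + 48232) = -2720*(-266728/9 + 48232) = -2720*167360/9 = -455219200/9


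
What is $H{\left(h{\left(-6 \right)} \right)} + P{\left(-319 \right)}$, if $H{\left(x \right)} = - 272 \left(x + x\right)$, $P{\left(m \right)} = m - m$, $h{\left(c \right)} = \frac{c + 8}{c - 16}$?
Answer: $\frac{544}{11} \approx 49.455$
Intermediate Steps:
$h{\left(c \right)} = \frac{8 + c}{-16 + c}$
$P{\left(m \right)} = 0$
$H{\left(x \right)} = - 544 x$ ($H{\left(x \right)} = - 272 \cdot 2 x = - 544 x$)
$H{\left(h{\left(-6 \right)} \right)} + P{\left(-319 \right)} = - 544 \frac{8 - 6}{-16 - 6} + 0 = - 544 \frac{1}{-22} \cdot 2 + 0 = - 544 \left(\left(- \frac{1}{22}\right) 2\right) + 0 = \left(-544\right) \left(- \frac{1}{11}\right) + 0 = \frac{544}{11} + 0 = \frac{544}{11}$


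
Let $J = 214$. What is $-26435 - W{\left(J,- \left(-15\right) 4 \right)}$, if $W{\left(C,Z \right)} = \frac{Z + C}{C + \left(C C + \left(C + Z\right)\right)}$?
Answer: $- \frac{611758907}{23142} \approx -26435.0$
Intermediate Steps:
$W{\left(C,Z \right)} = \frac{C + Z}{Z + C^{2} + 2 C}$ ($W{\left(C,Z \right)} = \frac{C + Z}{C + \left(C^{2} + \left(C + Z\right)\right)} = \frac{C + Z}{C + \left(C + Z + C^{2}\right)} = \frac{C + Z}{Z + C^{2} + 2 C}$)
$-26435 - W{\left(J,- \left(-15\right) 4 \right)} = -26435 - \frac{214 - \left(-15\right) 4}{- \left(-15\right) 4 + 214^{2} + 2 \cdot 214} = -26435 - \frac{214 - -60}{\left(-1\right) \left(-60\right) + 45796 + 428} = -26435 - \frac{214 + 60}{60 + 45796 + 428} = -26435 - \frac{1}{46284} \cdot 274 = -26435 - \frac{137}{23142} = - \frac{611758907}{23142}$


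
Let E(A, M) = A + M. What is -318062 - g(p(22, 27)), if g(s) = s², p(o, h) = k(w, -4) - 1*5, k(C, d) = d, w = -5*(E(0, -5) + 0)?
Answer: -318143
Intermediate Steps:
w = 25 (w = -5*((0 - 5) + 0) = -5*(-5 + 0) = -5*(-5) = 25)
p(o, h) = -9 (p(o, h) = -4 - 1*5 = -4 - 5 = -9)
-318062 - g(p(22, 27)) = -318062 - 1*(-9)² = -318062 - 1*81 = -318062 - 81 = -318143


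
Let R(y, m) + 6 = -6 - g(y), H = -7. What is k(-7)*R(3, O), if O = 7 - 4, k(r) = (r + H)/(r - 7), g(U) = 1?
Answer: -13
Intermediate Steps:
k(r) = 1 (k(r) = (r - 7)/(r - 7) = (-7 + r)/(-7 + r) = 1)
O = 3
R(y, m) = -13 (R(y, m) = -6 + (-6 - 1*1) = -6 + (-6 - 1) = -6 - 7 = -13)
k(-7)*R(3, O) = 1*(-13) = -13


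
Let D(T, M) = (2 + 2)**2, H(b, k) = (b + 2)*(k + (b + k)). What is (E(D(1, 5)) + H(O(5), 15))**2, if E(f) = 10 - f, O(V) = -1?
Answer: 529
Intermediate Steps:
H(b, k) = (2 + b)*(b + 2*k)
D(T, M) = 16 (D(T, M) = 4**2 = 16)
(E(D(1, 5)) + H(O(5), 15))**2 = ((10 - 1*16) + ((-1)**2 + 2*(-1) + 4*15 + 2*(-1)*15))**2 = ((10 - 16) + (1 - 2 + 60 - 30))**2 = (-6 + 29)**2 = 23**2 = 529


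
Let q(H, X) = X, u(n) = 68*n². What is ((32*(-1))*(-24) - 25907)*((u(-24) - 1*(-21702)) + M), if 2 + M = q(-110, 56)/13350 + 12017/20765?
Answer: -42418410448844381/27721275 ≈ -1.5302e+9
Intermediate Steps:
M = -39283571/27721275 (M = -2 + (56/13350 + 12017/20765) = -2 + (56*(1/13350) + 12017*(1/20765)) = -2 + (28/6675 + 12017/20765) = -2 + 16158979/27721275 = -39283571/27721275 ≈ -1.4171)
((32*(-1))*(-24) - 25907)*((u(-24) - 1*(-21702)) + M) = ((32*(-1))*(-24) - 25907)*((68*(-24)² - 1*(-21702)) - 39283571/27721275) = (-32*(-24) - 25907)*((68*576 + 21702) - 39283571/27721275) = (768 - 25907)*((39168 + 21702) - 39283571/27721275) = -25139*(60870 - 39283571/27721275) = -25139*1687354725679/27721275 = -42418410448844381/27721275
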